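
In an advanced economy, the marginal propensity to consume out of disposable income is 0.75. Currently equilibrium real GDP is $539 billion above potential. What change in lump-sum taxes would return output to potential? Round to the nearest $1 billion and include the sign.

Spending multiplier = 1/(1 − MPC) = 1/(1 − 0.75) = 1/0.25 = 4.
Tax multiplier = −c·k = −0.75/0.25 = −3. Need ΔY = −$539 billion, so ΔT = ΔY/(−c·k) = −(−$539 billion) × 0.25 / 0.75 ≈ +$180 billion.
The government should raise lump-sum taxes by $180 billion.

+$180 billion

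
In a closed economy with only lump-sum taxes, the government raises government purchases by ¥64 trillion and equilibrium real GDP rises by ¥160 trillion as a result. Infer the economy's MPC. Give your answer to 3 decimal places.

Implied spending multiplier k = ΔY/ΔG = 160/64 = 2.5.
Since k = 1/(1 − MPC), MPC = 1 − 1/k = 1 − ΔG/ΔY = 1 − 64/160 = 0.600.

0.600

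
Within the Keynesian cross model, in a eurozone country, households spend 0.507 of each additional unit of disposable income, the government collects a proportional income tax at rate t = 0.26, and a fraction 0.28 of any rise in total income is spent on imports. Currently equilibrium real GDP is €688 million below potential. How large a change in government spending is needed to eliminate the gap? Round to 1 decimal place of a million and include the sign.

+€622.5 million

Spending multiplier = 1/(1 − c(1−t) + m) = 1/(1 − 0.507×0.74 + 0.28) = 1/0.90482 ≈ 1.105.
Need ΔY = +€688 million, so ΔG = ΔY/k = (+€688 million) × 0.90482 ≈ +€622.5 million.
The government should increase government spending by €622.5 million.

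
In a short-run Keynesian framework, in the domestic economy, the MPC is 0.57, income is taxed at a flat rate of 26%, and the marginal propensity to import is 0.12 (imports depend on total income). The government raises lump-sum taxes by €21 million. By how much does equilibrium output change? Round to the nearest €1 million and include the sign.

−€17 million

A lump-sum tax change of +€21 million shifts disposable income by −€21 million; first-round consumption changes by −c × ΔT = −0.57 × (+€21 million) = −€11.97 million.
Expenditure multiplier = 1/(1 − c(1−t) + m) = 1/(1 − 0.57×0.74 + 0.12) = 1/0.6982 ≈ 1.432.
The tax multiplier is −c × k ≈ −0.816, so ΔY = k × (−c·ΔT) = (−€11.97 million) / 0.6982 ≈ −€17 million.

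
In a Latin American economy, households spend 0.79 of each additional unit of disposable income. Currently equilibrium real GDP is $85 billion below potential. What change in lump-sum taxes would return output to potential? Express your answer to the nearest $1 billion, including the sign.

Spending multiplier = 1/(1 − MPC) = 1/(1 − 0.79) = 1/0.21 ≈ 4.762.
Tax multiplier = −c·k = −0.79/0.21 ≈ −3.762. Need ΔY = +$85 billion, so ΔT = ΔY/(−c·k) = −(+$85 billion) × 0.21 / 0.79 ≈ −$23 billion.
The government should cut lump-sum taxes by $23 billion.

−$23 billion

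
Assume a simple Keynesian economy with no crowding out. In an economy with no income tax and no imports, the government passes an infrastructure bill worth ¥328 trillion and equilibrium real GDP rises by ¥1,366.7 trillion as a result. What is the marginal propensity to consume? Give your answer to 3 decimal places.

0.760

Implied spending multiplier k = ΔY/ΔG = 1,366.7/328 ≈ 4.1668.
Since k = 1/(1 − MPC), MPC = 1 − 1/k = 1 − ΔG/ΔY = 1 − 328/1,366.7 ≈ 0.760.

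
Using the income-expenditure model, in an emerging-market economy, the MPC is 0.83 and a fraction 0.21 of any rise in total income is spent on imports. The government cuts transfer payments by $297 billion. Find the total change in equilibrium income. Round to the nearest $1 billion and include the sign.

The transfer change shifts disposable income by −$297 billion, so first-round consumption changes by c·ΔTR = 0.83 × (−$297 billion) = −$246.51 billion.
Expenditure multiplier = 1/(1 − c + m) = 1/(1 − 0.83 + 0.21) = 1/0.38 ≈ 2.632.
The transfer multiplier is c × k ≈ 2.184, so ΔY = k × (c·ΔTR) = (−$246.51 billion) / 0.38 ≈ −$649 billion.

−$649 billion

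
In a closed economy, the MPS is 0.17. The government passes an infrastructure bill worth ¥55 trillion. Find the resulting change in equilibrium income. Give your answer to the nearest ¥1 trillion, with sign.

MPC = 1 − MPS = 1 − 0.17 = 0.83.
Government-spending multiplier = 1/(1 − MPC) = 1/(1 − 0.83) = 1/0.17 ≈ 5.882.
ΔY = k × ΔG = (+¥55 trillion) / 0.17 ≈ +¥324 trillion.

+¥324 trillion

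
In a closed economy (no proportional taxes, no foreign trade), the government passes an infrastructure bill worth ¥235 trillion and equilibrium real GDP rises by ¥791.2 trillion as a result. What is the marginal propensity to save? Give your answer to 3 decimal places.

Implied spending multiplier k = ΔY/ΔG = 791.2/235 ≈ 3.3668.
Since k = 1/(1 − MPC), MPC = 1 − 1/k = 1 − ΔG/ΔY = 1 − 235/791.2 ≈ 0.703.
MPS = 1 − MPC = 0.297.

0.297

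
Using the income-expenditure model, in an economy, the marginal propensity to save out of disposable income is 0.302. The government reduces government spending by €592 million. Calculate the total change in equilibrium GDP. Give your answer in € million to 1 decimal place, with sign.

MPC = 1 − MPS = 1 − 0.302 = 0.698.
Expenditure multiplier = 1/(1 − MPC) = 1/(1 − 0.698) = 1/0.302 ≈ 3.311.
ΔY = k × ΔG = (−€592 million) / 0.302 ≈ −€1,960.3 million.

−€1,960.3 million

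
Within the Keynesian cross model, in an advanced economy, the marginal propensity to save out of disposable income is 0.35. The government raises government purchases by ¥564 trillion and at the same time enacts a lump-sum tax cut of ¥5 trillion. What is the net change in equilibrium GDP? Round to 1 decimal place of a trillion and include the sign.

MPC = 1 − MPS = 1 − 0.35 = 0.65.
Expenditure multiplier = 1/(1 − MPC) = 1/(1 − 0.65) = 1/0.35 ≈ 2.857.
ΔG contributes k·ΔG = (+¥564 trillion) / 0.35 ≈ +¥1,611.4 trillion.
ΔT of −¥5 trillion changes first-round spending by −c·ΔT = +¥3.25 trillion, contributing k·(−c·ΔT) = (+¥3.25 trillion) / 0.35 ≈ +¥9.3 trillion.
Net ΔY = k(ΔG − c·ΔT) = (+¥567.25 trillion) / 0.35 ≈ +¥1,620.7 trillion.

+¥1,620.7 trillion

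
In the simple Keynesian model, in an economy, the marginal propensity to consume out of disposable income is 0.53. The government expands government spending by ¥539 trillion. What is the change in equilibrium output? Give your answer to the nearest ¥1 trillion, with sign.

+¥1,147 trillion

Spending multiplier = 1/(1 − MPC) = 1/(1 − 0.53) = 1/0.47 ≈ 2.128.
ΔY = k × ΔG = (+¥539 trillion) / 0.47 ≈ +¥1,147 trillion.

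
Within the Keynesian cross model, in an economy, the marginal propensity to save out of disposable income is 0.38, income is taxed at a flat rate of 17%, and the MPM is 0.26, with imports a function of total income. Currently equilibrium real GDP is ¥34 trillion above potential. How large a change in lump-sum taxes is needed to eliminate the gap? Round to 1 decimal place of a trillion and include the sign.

MPC = 1 − MPS = 1 − 0.38 = 0.62.
Spending multiplier = 1/(1 − c(1−t) + m) = 1/(1 − 0.62×0.83 + 0.26) = 1/0.7454 ≈ 1.342.
Tax multiplier = −c·k = −0.62/0.7454 ≈ −0.832. Need ΔY = −¥34 trillion, so ΔT = ΔY/(−c·k) = −(−¥34 trillion) × 0.7454 / 0.62 ≈ +¥40.9 trillion.
The government should raise lump-sum taxes by ¥40.9 trillion.

+¥40.9 trillion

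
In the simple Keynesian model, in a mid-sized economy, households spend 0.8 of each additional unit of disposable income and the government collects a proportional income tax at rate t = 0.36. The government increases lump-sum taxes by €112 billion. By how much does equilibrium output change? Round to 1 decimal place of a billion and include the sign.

−€183.6 billion

A lump-sum tax change of +€112 billion shifts disposable income by −€112 billion; first-round consumption changes by −c × ΔT = −0.8 × (+€112 billion) = −€89.6 billion.
Expenditure multiplier = 1/(1 − c(1−t)) = 1/(1 − 0.8×0.64) = 1/0.488 ≈ 2.049.
The tax multiplier is −c × k ≈ −1.639, so ΔY = k × (−c·ΔT) = (−€89.6 billion) / 0.488 ≈ −€183.6 billion.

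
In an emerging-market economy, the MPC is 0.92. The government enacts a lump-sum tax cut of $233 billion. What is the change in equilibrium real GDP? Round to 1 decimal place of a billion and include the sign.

A lump-sum tax change of −$233 billion shifts disposable income by +$233 billion; first-round consumption changes by −c × ΔT = −0.92 × (−$233 billion) = +$214.36 billion.
Expenditure multiplier = 1/(1 − MPC) = 1/(1 − 0.92) = 1/0.08 = 12.5.
The tax multiplier is −c × k = −11.5, so ΔY = k × (−c·ΔT) = (+$214.36 billion) / 0.08 = +$2,679.5 billion.

+$2,679.5 billion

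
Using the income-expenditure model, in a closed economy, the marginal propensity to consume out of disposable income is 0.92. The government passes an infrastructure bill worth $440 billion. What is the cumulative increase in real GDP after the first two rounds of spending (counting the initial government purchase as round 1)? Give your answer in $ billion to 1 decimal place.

Round 1 adds ΔG = $440 billion; each later round is MPC = 0.92 times the previous.
After 2 rounds: 440 + 404.8 = ΔG·(1 − c^2)/(1 − c) = 440 × (1 − 0.8464)/0.08 = $844.8 billion.

$844.8 billion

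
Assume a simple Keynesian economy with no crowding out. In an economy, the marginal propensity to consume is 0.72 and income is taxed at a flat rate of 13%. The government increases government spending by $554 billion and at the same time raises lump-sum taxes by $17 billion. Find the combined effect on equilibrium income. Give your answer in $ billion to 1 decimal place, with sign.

Expenditure multiplier = 1/(1 − c(1−t)) = 1/(1 − 0.72×0.87) = 1/0.3736 ≈ 2.677.
ΔG contributes k·ΔG = (+$554 billion) / 0.3736 ≈ +$1,482.9 billion.
ΔT of +$17 billion changes first-round spending by −c·ΔT = −$12.24 billion, contributing k·(−c·ΔT) = (−$12.24 billion) / 0.3736 ≈ −$32.8 billion.
Net ΔY = k(ΔG − c·ΔT) = (+$541.76 billion) / 0.3736 ≈ +$1,450.1 billion.

+$1,450.1 billion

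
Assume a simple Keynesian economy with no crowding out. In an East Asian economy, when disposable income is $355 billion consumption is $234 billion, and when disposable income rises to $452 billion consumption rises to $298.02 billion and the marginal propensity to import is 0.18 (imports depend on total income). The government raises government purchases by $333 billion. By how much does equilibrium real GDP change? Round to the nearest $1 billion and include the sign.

MPC = ΔC/ΔYd = (298.02 − 234)/(452 − 355) = 64.02/97 = 0.66.
Spending multiplier = 1/(1 − c + m) = 1/(1 − 0.66 + 0.18) = 1/0.52 ≈ 1.923.
ΔY = k × ΔG = (+$333 billion) / 0.52 ≈ +$640 billion.

+$640 billion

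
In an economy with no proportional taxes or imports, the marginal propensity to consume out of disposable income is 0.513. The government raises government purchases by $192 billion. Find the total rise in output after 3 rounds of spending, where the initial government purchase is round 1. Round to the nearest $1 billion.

Round 1 adds ΔG = $192 billion; each later round is MPC = 0.513 times the previous.
After 3 rounds: 192 + 98.496 + 50.528448 = ΔG·(1 − c^3)/(1 − c) = 192 × (1 − 0.135005697)/0.487 ≈ $341 billion.

$341 billion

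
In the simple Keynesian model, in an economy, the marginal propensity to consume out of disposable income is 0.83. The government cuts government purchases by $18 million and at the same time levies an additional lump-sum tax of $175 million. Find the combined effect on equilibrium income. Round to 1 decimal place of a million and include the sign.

−$960.3 million

Expenditure multiplier = 1/(1 − MPC) = 1/(1 − 0.83) = 1/0.17 ≈ 5.882.
ΔG contributes k·ΔG = (−$18 million) / 0.17 ≈ −$105.9 million.
ΔT of +$175 million changes first-round spending by −c·ΔT = −$145.25 million, contributing k·(−c·ΔT) = (−$145.25 million) / 0.17 ≈ −$854.4 million.
Net ΔY = k(ΔG − c·ΔT) = (−$163.25 million) / 0.17 ≈ −$960.3 million.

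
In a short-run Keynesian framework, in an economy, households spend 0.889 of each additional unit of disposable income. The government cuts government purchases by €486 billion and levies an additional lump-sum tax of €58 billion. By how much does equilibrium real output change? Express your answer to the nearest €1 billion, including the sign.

Expenditure multiplier = 1/(1 − MPC) = 1/(1 − 0.889) = 1/0.111 ≈ 9.009.
ΔG contributes k·ΔG = (−€486 billion) / 0.111 ≈ −€4,378.4 billion.
ΔT of +€58 billion changes first-round spending by −c·ΔT = −€51.562 billion, contributing k·(−c·ΔT) = (−€51.562 billion) / 0.111 ≈ −€464.5 billion.
Net ΔY = k(ΔG − c·ΔT) = (−€537.562 billion) / 0.111 ≈ −€4,843 billion.

−€4,843 billion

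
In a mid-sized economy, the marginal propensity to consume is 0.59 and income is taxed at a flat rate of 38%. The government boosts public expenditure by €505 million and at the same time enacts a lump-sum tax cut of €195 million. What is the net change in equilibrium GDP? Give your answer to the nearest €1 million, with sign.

+€978 million

Expenditure multiplier = 1/(1 − c(1−t)) = 1/(1 − 0.59×0.62) = 1/0.6342 ≈ 1.577.
ΔG contributes k·ΔG = (+€505 million) / 0.6342 ≈ +€796.3 million.
ΔT of −€195 million changes first-round spending by −c·ΔT = +€115.05 million, contributing k·(−c·ΔT) = (+€115.05 million) / 0.6342 ≈ +€181.4 million.
Net ΔY = k(ΔG − c·ΔT) = (+€620.05 million) / 0.6342 ≈ +€978 million.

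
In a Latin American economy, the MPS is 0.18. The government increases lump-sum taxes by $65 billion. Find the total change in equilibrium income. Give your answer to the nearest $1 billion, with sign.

MPC = 1 − MPS = 1 − 0.18 = 0.82.
A lump-sum tax change of +$65 billion shifts disposable income by −$65 billion; first-round consumption changes by −c × ΔT = −0.82 × (+$65 billion) = −$53.3 billion.
Expenditure multiplier = 1/(1 − MPC) = 1/(1 − 0.82) = 1/0.18 ≈ 5.556.
The tax multiplier is −c × k ≈ −4.556, so ΔY = k × (−c·ΔT) = (−$53.3 billion) / 0.18 ≈ −$296 billion.

−$296 billion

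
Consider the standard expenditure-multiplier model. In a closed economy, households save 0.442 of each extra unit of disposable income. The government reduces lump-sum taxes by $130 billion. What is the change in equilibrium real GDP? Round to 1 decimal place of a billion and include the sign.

MPC = 1 − MPS = 1 − 0.442 = 0.558.
A lump-sum tax change of −$130 billion shifts disposable income by +$130 billion; first-round consumption changes by −c × ΔT = −0.558 × (−$130 billion) = +$72.54 billion.
Expenditure multiplier = 1/(1 − MPC) = 1/(1 − 0.558) = 1/0.442 ≈ 2.262.
The tax multiplier is −c × k ≈ −1.262, so ΔY = k × (−c·ΔT) = (+$72.54 billion) / 0.442 ≈ +$164.1 billion.

+$164.1 billion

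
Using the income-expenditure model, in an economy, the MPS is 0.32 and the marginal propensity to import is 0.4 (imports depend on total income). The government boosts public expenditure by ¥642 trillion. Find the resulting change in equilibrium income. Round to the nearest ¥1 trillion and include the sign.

MPC = 1 − MPS = 1 − 0.32 = 0.68.
Expenditure multiplier = 1/(1 − c + m) = 1/(1 − 0.68 + 0.4) = 1/0.72 ≈ 1.389.
ΔY = k × ΔG = (+¥642 trillion) / 0.72 ≈ +¥892 trillion.

+¥892 trillion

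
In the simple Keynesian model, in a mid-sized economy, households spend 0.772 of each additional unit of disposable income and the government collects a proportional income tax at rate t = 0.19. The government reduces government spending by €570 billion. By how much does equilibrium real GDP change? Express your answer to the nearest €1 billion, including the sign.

Spending multiplier = 1/(1 − c(1−t)) = 1/(1 − 0.772×0.81) = 1/0.37468 ≈ 2.669.
ΔY = k × ΔG = (−€570 billion) / 0.37468 ≈ −€1,521 billion.

−€1,521 billion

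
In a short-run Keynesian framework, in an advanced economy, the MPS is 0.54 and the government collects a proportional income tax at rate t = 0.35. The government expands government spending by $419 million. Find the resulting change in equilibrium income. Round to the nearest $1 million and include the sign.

MPC = 1 − MPS = 1 − 0.54 = 0.46.
Spending multiplier = 1/(1 − c(1−t)) = 1/(1 − 0.46×0.65) = 1/0.701 ≈ 1.427.
ΔY = k × ΔG = (+$419 million) / 0.701 ≈ +$598 million.

+$598 million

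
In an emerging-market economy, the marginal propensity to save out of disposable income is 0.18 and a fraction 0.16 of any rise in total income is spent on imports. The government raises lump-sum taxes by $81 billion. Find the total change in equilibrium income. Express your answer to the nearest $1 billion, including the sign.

MPC = 1 − MPS = 1 − 0.18 = 0.82.
A lump-sum tax change of +$81 billion shifts disposable income by −$81 billion; first-round consumption changes by −c × ΔT = −0.82 × (+$81 billion) = −$66.42 billion.
Expenditure multiplier = 1/(1 − c + m) = 1/(1 − 0.82 + 0.16) = 1/0.34 ≈ 2.941.
The tax multiplier is −c × k ≈ −2.412, so ΔY = k × (−c·ΔT) = (−$66.42 billion) / 0.34 ≈ −$195 billion.

−$195 billion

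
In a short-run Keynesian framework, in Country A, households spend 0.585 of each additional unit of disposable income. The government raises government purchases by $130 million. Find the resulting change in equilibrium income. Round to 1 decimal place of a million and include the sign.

+$313.3 million

Spending multiplier = 1/(1 − MPC) = 1/(1 − 0.585) = 1/0.415 ≈ 2.41.
ΔY = k × ΔG = (+$130 million) / 0.415 ≈ +$313.3 million.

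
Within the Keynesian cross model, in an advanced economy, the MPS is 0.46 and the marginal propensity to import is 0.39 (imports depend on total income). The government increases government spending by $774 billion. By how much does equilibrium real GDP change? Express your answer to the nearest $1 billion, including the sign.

MPC = 1 − MPS = 1 − 0.46 = 0.54.
Government-spending multiplier = 1/(1 − c + m) = 1/(1 − 0.54 + 0.39) = 1/0.85 ≈ 1.176.
ΔY = k × ΔG = (+$774 billion) / 0.85 ≈ +$911 billion.

+$911 billion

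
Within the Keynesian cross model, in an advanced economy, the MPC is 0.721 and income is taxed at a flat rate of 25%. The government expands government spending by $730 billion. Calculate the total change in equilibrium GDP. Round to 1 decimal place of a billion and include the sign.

+$1,589.5 billion

Spending multiplier = 1/(1 − c(1−t)) = 1/(1 − 0.721×0.75) = 1/0.45925 ≈ 2.177.
ΔY = k × ΔG = (+$730 billion) / 0.45925 ≈ +$1,589.5 billion.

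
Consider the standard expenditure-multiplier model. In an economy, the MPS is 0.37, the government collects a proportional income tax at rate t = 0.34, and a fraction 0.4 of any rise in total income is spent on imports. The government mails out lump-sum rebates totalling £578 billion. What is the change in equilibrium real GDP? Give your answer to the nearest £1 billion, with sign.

+£370 billion

MPC = 1 − MPS = 1 − 0.37 = 0.63.
A lump-sum tax change of −£578 billion shifts disposable income by +£578 billion; first-round consumption changes by −c × ΔT = −0.63 × (−£578 billion) = +£364.14 billion.
Expenditure multiplier = 1/(1 − c(1−t) + m) = 1/(1 − 0.63×0.66 + 0.4) = 1/0.9842 ≈ 1.016.
The tax multiplier is −c × k ≈ −0.64, so ΔY = k × (−c·ΔT) = (+£364.14 billion) / 0.9842 ≈ +£370 billion.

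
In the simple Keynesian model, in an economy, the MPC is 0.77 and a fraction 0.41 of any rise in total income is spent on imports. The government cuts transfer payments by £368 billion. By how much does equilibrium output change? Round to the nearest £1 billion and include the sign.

The transfer change shifts disposable income by −£368 billion, so first-round consumption changes by c·ΔTR = 0.77 × (−£368 billion) = −£283.36 billion.
Expenditure multiplier = 1/(1 − c + m) = 1/(1 − 0.77 + 0.41) = 1/0.64 ≈ 1.563.
The transfer multiplier is c × k ≈ 1.203, so ΔY = k × (c·ΔTR) = (−£283.36 billion) / 0.64 ≈ −£443 billion.

−£443 billion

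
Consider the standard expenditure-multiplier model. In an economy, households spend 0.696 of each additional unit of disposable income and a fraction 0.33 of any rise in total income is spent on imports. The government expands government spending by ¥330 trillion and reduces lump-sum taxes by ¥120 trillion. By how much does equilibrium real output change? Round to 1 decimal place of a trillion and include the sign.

+¥652.2 trillion

Expenditure multiplier = 1/(1 − c + m) = 1/(1 − 0.696 + 0.33) = 1/0.634 ≈ 1.577.
ΔG contributes k·ΔG = (+¥330 trillion) / 0.634 ≈ +¥520.5 trillion.
ΔT of −¥120 trillion changes first-round spending by −c·ΔT = +¥83.52 trillion, contributing k·(−c·ΔT) = (+¥83.52 trillion) / 0.634 ≈ +¥131.7 trillion.
Net ΔY = k(ΔG − c·ΔT) = (+¥413.52 trillion) / 0.634 ≈ +¥652.2 trillion.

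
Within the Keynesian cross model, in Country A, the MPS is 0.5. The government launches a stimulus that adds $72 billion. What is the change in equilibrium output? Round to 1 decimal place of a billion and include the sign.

MPC = 1 − MPS = 1 − 0.5 = 0.5.
Spending multiplier = 1/(1 − MPC) = 1/(1 − 0.5) = 1/0.5 = 2.
ΔY = k × ΔG = (+$72 billion) / 0.5 = +$144 billion.

+$144.0 billion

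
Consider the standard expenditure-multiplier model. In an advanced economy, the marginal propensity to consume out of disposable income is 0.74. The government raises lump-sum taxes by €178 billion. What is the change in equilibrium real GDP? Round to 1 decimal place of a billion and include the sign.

−€506.6 billion

A lump-sum tax change of +€178 billion shifts disposable income by −€178 billion; first-round consumption changes by −c × ΔT = −0.74 × (+€178 billion) = −€131.72 billion.
Expenditure multiplier = 1/(1 − MPC) = 1/(1 − 0.74) = 1/0.26 ≈ 3.846.
The tax multiplier is −c × k ≈ −2.846, so ΔY = k × (−c·ΔT) = (−€131.72 billion) / 0.26 ≈ −€506.6 billion.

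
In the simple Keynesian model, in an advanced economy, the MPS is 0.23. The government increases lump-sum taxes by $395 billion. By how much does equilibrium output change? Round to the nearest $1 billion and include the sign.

−$1,322 billion

MPC = 1 − MPS = 1 − 0.23 = 0.77.
A lump-sum tax change of +$395 billion shifts disposable income by −$395 billion; first-round consumption changes by −c × ΔT = −0.77 × (+$395 billion) = −$304.15 billion.
Expenditure multiplier = 1/(1 − MPC) = 1/(1 − 0.77) = 1/0.23 ≈ 4.348.
The tax multiplier is −c × k ≈ −3.348, so ΔY = k × (−c·ΔT) = (−$304.15 billion) / 0.23 ≈ −$1,322 billion.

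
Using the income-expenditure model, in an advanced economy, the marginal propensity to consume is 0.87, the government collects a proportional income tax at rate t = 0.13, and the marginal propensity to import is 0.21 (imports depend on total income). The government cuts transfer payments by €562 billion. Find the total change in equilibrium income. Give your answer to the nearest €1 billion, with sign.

−€1,079 billion

The transfer change shifts disposable income by −€562 billion, so first-round consumption changes by c·ΔTR = 0.87 × (−€562 billion) = −€488.94 billion.
Expenditure multiplier = 1/(1 − c(1−t) + m) = 1/(1 − 0.87×0.87 + 0.21) = 1/0.4531 ≈ 2.207.
The transfer multiplier is c × k ≈ 1.92, so ΔY = k × (c·ΔTR) = (−€488.94 billion) / 0.4531 ≈ −€1,079 billion.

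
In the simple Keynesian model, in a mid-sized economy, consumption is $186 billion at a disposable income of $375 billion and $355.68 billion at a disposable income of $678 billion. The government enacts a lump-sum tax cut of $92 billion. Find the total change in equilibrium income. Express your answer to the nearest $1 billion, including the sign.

MPC = ΔC/ΔYd = (355.68 − 186)/(678 − 375) = 169.68/303 = 0.56.
A lump-sum tax change of −$92 billion shifts disposable income by +$92 billion; first-round consumption changes by −c × ΔT = −0.56 × (−$92 billion) = +$51.52 billion.
Expenditure multiplier = 1/(1 − MPC) = 1/(1 − 0.56) = 1/0.44 ≈ 2.273.
The tax multiplier is −c × k ≈ −1.273, so ΔY = k × (−c·ΔT) = (+$51.52 billion) / 0.44 ≈ +$117 billion.

+$117 billion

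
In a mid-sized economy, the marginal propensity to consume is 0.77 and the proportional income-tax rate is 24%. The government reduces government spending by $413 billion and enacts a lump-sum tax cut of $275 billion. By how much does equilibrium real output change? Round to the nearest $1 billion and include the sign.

Expenditure multiplier = 1/(1 − c(1−t)) = 1/(1 − 0.77×0.76) = 1/0.4148 ≈ 2.411.
ΔG contributes k·ΔG = (−$413 billion) / 0.4148 ≈ −$995.7 billion.
ΔT of −$275 billion changes first-round spending by −c·ΔT = +$211.75 billion, contributing k·(−c·ΔT) = (+$211.75 billion) / 0.4148 ≈ +$510.5 billion.
Net ΔY = k(ΔG − c·ΔT) = (−$201.25 billion) / 0.4148 ≈ −$485 billion.

−$485 billion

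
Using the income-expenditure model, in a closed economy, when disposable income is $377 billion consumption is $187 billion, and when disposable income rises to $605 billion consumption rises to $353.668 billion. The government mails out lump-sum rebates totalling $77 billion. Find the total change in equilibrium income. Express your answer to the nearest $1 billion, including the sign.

MPC = ΔC/ΔYd = (353.668 − 187)/(605 − 377) = 166.668/228 = 0.731.
A lump-sum tax change of −$77 billion shifts disposable income by +$77 billion; first-round consumption changes by −c × ΔT = −0.731 × (−$77 billion) = +$56.287 billion.
Expenditure multiplier = 1/(1 − MPC) = 1/(1 − 0.731) = 1/0.269 ≈ 3.717.
The tax multiplier is −c × k ≈ −2.717, so ΔY = k × (−c·ΔT) = (+$56.287 billion) / 0.269 ≈ +$209 billion.

+$209 billion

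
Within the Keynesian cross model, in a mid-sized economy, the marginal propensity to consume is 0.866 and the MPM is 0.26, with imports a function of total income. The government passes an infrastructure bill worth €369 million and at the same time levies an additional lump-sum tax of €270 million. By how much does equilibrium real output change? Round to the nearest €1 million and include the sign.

Expenditure multiplier = 1/(1 − c + m) = 1/(1 − 0.866 + 0.26) = 1/0.394 ≈ 2.538.
ΔG contributes k·ΔG = (+€369 million) / 0.394 ≈ +€936.5 million.
ΔT of +€270 million changes first-round spending by −c·ΔT = −€233.82 million, contributing k·(−c·ΔT) = (−€233.82 million) / 0.394 ≈ −€593.5 million.
Net ΔY = k(ΔG − c·ΔT) = (+€135.18 million) / 0.394 ≈ +€343 million.

+€343 million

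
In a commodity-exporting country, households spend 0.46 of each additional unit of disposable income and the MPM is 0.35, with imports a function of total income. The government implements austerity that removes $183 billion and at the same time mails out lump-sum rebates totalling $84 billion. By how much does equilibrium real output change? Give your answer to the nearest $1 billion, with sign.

−$162 billion

Expenditure multiplier = 1/(1 − c + m) = 1/(1 − 0.46 + 0.35) = 1/0.89 ≈ 1.124.
ΔG contributes k·ΔG = (−$183 billion) / 0.89 ≈ −$205.6 billion.
ΔT of −$84 billion changes first-round spending by −c·ΔT = +$38.64 billion, contributing k·(−c·ΔT) = (+$38.64 billion) / 0.89 ≈ +$43.4 billion.
Net ΔY = k(ΔG − c·ΔT) = (−$144.36 billion) / 0.89 ≈ −$162 billion.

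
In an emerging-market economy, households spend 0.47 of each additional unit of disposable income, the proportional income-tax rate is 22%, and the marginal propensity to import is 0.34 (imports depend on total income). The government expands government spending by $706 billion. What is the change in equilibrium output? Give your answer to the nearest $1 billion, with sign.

+$725 billion

Expenditure multiplier = 1/(1 − c(1−t) + m) = 1/(1 − 0.47×0.78 + 0.34) = 1/0.9734 ≈ 1.027.
ΔY = k × ΔG = (+$706 billion) / 0.9734 ≈ +$725 billion.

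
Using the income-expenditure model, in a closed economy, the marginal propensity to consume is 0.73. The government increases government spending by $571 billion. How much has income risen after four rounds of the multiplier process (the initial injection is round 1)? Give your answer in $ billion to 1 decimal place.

$1,514.2 billion

Round 1 adds ΔG = $571 billion; each later round is MPC = 0.73 times the previous.
After 4 rounds: 571 + 416.83 + 304.2859 + 222.128707 = ΔG·(1 − c^4)/(1 − c) = 571 × (1 − 0.28398241)/0.27 ≈ $1,514.2 billion.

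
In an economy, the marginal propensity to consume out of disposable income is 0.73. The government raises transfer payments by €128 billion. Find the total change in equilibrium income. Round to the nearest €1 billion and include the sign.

+€346 billion

The transfer change shifts disposable income by +€128 billion, so first-round consumption changes by c·ΔTR = 0.73 × (+€128 billion) = +€93.44 billion.
Expenditure multiplier = 1/(1 − MPC) = 1/(1 − 0.73) = 1/0.27 ≈ 3.704.
The transfer multiplier is c × k ≈ 2.704, so ΔY = k × (c·ΔTR) = (+€93.44 billion) / 0.27 ≈ +€346 billion.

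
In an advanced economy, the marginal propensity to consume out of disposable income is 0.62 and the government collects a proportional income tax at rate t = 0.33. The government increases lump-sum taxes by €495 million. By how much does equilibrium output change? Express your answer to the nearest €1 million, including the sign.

A lump-sum tax change of +€495 million shifts disposable income by −€495 million; first-round consumption changes by −c × ΔT = −0.62 × (+€495 million) = −€306.9 million.
Expenditure multiplier = 1/(1 − c(1−t)) = 1/(1 − 0.62×0.67) = 1/0.5846 ≈ 1.711.
The tax multiplier is −c × k ≈ −1.061, so ΔY = k × (−c·ΔT) = (−€306.9 million) / 0.5846 ≈ −€525 million.

−€525 million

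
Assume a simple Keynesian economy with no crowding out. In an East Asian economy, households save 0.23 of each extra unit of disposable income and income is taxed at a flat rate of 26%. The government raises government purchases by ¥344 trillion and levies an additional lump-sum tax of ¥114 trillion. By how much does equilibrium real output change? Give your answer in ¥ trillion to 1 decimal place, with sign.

MPC = 1 − MPS = 1 − 0.23 = 0.77.
Expenditure multiplier = 1/(1 − c(1−t)) = 1/(1 − 0.77×0.74) = 1/0.4302 ≈ 2.325.
ΔG contributes k·ΔG = (+¥344 trillion) / 0.4302 ≈ +¥799.6 trillion.
ΔT of +¥114 trillion changes first-round spending by −c·ΔT = −¥87.78 trillion, contributing k·(−c·ΔT) = (−¥87.78 trillion) / 0.4302 ≈ −¥204 trillion.
Net ΔY = k(ΔG − c·ΔT) = (+¥256.22 trillion) / 0.4302 ≈ +¥595.6 trillion.

+¥595.6 trillion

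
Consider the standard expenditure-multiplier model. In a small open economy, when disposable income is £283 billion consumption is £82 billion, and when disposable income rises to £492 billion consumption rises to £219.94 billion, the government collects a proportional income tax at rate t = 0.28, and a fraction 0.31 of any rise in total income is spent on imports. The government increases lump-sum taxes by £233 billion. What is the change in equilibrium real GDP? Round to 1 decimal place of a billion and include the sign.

−£184.2 billion

MPC = ΔC/ΔYd = (219.94 − 82)/(492 − 283) = 137.94/209 = 0.66.
A lump-sum tax change of +£233 billion shifts disposable income by −£233 billion; first-round consumption changes by −c × ΔT = −0.66 × (+£233 billion) = −£153.78 billion.
Expenditure multiplier = 1/(1 − c(1−t) + m) = 1/(1 − 0.66×0.72 + 0.31) = 1/0.8348 ≈ 1.198.
The tax multiplier is −c × k ≈ −0.791, so ΔY = k × (−c·ΔT) = (−£153.78 billion) / 0.8348 ≈ −£184.2 billion.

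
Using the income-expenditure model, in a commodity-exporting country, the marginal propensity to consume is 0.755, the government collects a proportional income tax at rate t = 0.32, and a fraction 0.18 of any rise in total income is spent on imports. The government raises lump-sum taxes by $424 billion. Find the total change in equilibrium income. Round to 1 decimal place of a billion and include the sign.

A lump-sum tax change of +$424 billion shifts disposable income by −$424 billion; first-round consumption changes by −c × ΔT = −0.755 × (+$424 billion) = −$320.12 billion.
Expenditure multiplier = 1/(1 − c(1−t) + m) = 1/(1 − 0.755×0.68 + 0.18) = 1/0.6666 ≈ 1.5.
The tax multiplier is −c × k ≈ −1.133, so ΔY = k × (−c·ΔT) = (−$320.12 billion) / 0.6666 ≈ −$480.2 billion.

−$480.2 billion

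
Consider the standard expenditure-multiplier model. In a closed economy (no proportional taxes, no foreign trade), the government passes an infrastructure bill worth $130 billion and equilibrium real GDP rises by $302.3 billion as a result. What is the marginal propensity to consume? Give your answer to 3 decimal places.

Implied spending multiplier k = ΔY/ΔG = 302.3/130 ≈ 2.3254.
Since k = 1/(1 − MPC), MPC = 1 − 1/k = 1 − ΔG/ΔY = 1 − 130/302.3 ≈ 0.570.

0.570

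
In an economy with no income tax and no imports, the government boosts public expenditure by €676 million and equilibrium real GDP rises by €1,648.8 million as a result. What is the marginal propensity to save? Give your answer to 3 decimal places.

0.410

Implied spending multiplier k = ΔY/ΔG = 1,648.8/676 ≈ 2.4391.
Since k = 1/(1 − MPC), MPC = 1 − 1/k = 1 − ΔG/ΔY = 1 − 676/1,648.8 ≈ 0.590.
MPS = 1 − MPC = 0.410.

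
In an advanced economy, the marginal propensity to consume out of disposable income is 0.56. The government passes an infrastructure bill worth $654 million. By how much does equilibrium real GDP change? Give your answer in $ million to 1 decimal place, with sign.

Expenditure multiplier = 1/(1 − MPC) = 1/(1 − 0.56) = 1/0.44 ≈ 2.273.
ΔY = k × ΔG = (+$654 million) / 0.44 ≈ +$1,486.4 million.

+$1,486.4 million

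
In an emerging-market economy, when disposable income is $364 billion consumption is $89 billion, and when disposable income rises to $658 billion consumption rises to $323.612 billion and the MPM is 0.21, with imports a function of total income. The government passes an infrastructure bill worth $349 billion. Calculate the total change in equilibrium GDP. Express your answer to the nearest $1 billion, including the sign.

+$847 billion

MPC = ΔC/ΔYd = (323.612 − 89)/(658 − 364) = 234.612/294 = 0.798.
Government-spending multiplier = 1/(1 − c + m) = 1/(1 − 0.798 + 0.21) = 1/0.412 ≈ 2.427.
ΔY = k × ΔG = (+$349 billion) / 0.412 ≈ +$847 billion.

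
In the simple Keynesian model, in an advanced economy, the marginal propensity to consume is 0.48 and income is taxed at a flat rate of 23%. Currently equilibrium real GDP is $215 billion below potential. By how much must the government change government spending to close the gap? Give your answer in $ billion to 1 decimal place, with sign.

+$135.5 billion

Spending multiplier = 1/(1 − c(1−t)) = 1/(1 − 0.48×0.77) = 1/0.6304 ≈ 1.586.
Need ΔY = +$215 billion, so ΔG = ΔY/k = (+$215 billion) × 0.6304 ≈ +$135.5 billion.
The government should increase government spending by $135.5 billion.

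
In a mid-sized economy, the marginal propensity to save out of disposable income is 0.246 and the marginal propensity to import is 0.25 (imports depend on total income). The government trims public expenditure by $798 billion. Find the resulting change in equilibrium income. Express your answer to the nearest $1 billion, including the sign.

−$1,609 billion

MPC = 1 − MPS = 1 − 0.246 = 0.754.
Spending multiplier = 1/(1 − c + m) = 1/(1 − 0.754 + 0.25) = 1/0.496 ≈ 2.016.
ΔY = k × ΔG = (−$798 billion) / 0.496 ≈ −$1,609 billion.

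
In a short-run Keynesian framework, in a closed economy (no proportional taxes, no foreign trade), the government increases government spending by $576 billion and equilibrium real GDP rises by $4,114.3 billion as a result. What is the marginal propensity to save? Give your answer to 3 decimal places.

0.140

Implied spending multiplier k = ΔY/ΔG = 4,114.3/576 ≈ 7.1429.
Since k = 1/(1 − MPC), MPC = 1 − 1/k = 1 − ΔG/ΔY = 1 − 576/4,114.3 ≈ 0.860.
MPS = 1 − MPC = 0.140.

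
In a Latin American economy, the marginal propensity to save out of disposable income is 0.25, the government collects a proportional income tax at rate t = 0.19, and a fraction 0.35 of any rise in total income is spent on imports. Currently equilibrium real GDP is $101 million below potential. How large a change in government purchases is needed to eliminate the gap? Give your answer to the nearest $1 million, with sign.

+$75 million

MPC = 1 − MPS = 1 − 0.25 = 0.75.
Spending multiplier = 1/(1 − c(1−t) + m) = 1/(1 − 0.75×0.81 + 0.35) = 1/0.7425 ≈ 1.347.
Need ΔY = +$101 million, so ΔG = ΔY/k = (+$101 million) × 0.7425 ≈ +$75 million.
The government should increase government purchases by $75 million.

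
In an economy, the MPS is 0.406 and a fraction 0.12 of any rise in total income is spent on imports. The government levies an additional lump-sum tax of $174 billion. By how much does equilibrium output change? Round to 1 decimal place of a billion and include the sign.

MPC = 1 − MPS = 1 − 0.406 = 0.594.
A lump-sum tax change of +$174 billion shifts disposable income by −$174 billion; first-round consumption changes by −c × ΔT = −0.594 × (+$174 billion) = −$103.356 billion.
Expenditure multiplier = 1/(1 − c + m) = 1/(1 − 0.594 + 0.12) = 1/0.526 ≈ 1.901.
The tax multiplier is −c × k ≈ −1.129, so ΔY = k × (−c·ΔT) = (−$103.356 billion) / 0.526 ≈ −$196.5 billion.

−$196.5 billion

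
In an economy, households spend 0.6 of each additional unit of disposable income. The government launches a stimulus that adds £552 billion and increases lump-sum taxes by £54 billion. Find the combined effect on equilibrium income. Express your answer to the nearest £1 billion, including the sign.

+£1,299 billion

Expenditure multiplier = 1/(1 − MPC) = 1/(1 − 0.6) = 1/0.4 = 2.5.
ΔG contributes k·ΔG = (+£552 billion) / 0.4 = +£1,380 billion.
ΔT of +£54 billion changes first-round spending by −c·ΔT = −£32.4 billion, contributing k·(−c·ΔT) = (−£32.4 billion) / 0.4 = −£81 billion.
Net ΔY = k(ΔG − c·ΔT) = (+£519.6 billion) / 0.4 = +£1,299 billion.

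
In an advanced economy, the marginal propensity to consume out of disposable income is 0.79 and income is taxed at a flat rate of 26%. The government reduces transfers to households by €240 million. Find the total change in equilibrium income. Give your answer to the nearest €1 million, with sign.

−€456 million

The transfer change shifts disposable income by −€240 million, so first-round consumption changes by c·ΔTR = 0.79 × (−€240 million) = −€189.6 million.
Expenditure multiplier = 1/(1 − c(1−t)) = 1/(1 − 0.79×0.74) = 1/0.4154 ≈ 2.407.
The transfer multiplier is c × k ≈ 1.902, so ΔY = k × (c·ΔTR) = (−€189.6 million) / 0.4154 ≈ −€456 million.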